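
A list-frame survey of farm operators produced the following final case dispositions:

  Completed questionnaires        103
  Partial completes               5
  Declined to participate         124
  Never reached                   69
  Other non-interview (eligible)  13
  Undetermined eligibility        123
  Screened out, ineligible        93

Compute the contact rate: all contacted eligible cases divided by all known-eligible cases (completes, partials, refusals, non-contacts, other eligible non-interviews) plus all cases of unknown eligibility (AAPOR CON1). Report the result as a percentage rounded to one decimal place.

Top = 103 + 5 + 124 + 13 = 245
Base = 103 + 5 + 124 + 69 + 13 + 123 = 437
CON1 = 245 / 437 = 0.5606

56.1%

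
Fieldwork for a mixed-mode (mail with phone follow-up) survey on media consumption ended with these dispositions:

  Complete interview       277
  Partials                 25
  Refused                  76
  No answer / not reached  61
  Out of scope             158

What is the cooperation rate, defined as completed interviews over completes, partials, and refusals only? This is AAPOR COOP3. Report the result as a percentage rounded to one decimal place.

Numerator: 277
Denom: 277 + 25 + 76 = 378
COOP3 = 277 / 378 = 0.7328

73.3%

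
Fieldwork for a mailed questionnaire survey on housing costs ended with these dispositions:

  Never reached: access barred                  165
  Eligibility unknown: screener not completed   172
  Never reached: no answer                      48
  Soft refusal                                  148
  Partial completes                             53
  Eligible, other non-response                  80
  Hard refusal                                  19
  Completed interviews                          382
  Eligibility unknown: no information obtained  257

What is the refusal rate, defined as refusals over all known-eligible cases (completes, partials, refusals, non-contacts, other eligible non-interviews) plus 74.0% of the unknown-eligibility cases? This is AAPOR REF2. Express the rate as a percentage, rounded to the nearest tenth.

13.8%

Refused = 19 + 148 = 167
Non-contacts = 48 + 165 = 213
Unknown if eligible = 172 + 257 = 429
Num: 167
Known eligible: 382 + 53 + 167 + 213 + 80 = 895
Estimated eligible among unknowns: 0.7400 × 429 = 317.46
Base: 895 + 317.46 = 1212.46
REF2 = 167 / 1212.46 = 0.1377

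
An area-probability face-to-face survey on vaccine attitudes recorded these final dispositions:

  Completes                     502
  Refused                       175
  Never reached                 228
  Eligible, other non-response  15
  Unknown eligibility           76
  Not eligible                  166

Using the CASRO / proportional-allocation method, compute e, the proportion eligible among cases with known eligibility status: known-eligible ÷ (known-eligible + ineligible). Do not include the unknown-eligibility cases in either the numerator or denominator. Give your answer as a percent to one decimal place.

Eligible (known): 502 + 175 + 228 + 15 = 920
e = 920 / (920 + 166) = 920 / 1086 = 0.8471

84.7%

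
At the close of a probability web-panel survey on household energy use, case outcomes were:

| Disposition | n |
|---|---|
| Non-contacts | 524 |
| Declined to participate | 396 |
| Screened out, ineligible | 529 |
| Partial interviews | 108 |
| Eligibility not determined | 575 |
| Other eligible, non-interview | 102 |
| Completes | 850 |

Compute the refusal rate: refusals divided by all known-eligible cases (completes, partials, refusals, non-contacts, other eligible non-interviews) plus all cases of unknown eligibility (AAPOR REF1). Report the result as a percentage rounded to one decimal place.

15.5%

Top: 396
Denom: 850 + 108 + 396 + 524 + 102 + 575 = 2555
REF1 = 396 / 2555 = 0.1550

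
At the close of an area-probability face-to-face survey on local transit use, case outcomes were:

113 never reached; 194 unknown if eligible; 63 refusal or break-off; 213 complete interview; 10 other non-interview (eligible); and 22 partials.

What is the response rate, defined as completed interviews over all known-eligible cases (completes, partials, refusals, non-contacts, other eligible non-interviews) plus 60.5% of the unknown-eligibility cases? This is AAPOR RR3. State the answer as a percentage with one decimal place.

Top → 213
Known eligible → 213 + 22 + 63 + 113 + 10 = 421
e × U → 0.6050 × 194 = 117.37
Denominator → 421 + 117.37 = 538.37
RR3 = 213 / 538.37 = 0.3956

39.6%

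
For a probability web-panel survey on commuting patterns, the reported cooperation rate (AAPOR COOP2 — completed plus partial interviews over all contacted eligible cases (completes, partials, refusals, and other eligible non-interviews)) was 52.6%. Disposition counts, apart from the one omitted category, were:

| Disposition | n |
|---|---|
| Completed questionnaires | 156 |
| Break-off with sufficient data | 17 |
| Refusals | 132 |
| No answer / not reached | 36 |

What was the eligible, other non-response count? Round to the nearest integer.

24

Top → 156 + 17 = 173
COOP2 = 173 / D = 0.526
D = 173 / 0.526 = 328.9
Other denominator terms total 305
eligible, other non-response = 328.9 − 305 ≈ 24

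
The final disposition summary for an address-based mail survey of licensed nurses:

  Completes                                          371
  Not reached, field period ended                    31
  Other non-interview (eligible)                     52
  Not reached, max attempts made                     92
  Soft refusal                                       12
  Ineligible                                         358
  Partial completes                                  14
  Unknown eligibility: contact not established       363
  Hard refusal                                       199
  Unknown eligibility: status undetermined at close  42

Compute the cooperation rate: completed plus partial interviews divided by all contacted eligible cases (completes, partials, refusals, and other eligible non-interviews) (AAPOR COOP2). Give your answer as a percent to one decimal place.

59.4%

Refusal or break-off = 199 + 12 = 211
No contact after all attempts = 31 + 92 = 123
Undetermined eligibility = 363 + 42 = 405
Num: 371 + 14 = 385
Denom: 371 + 14 + 211 + 52 = 648
COOP2 = 385 / 648 = 0.5941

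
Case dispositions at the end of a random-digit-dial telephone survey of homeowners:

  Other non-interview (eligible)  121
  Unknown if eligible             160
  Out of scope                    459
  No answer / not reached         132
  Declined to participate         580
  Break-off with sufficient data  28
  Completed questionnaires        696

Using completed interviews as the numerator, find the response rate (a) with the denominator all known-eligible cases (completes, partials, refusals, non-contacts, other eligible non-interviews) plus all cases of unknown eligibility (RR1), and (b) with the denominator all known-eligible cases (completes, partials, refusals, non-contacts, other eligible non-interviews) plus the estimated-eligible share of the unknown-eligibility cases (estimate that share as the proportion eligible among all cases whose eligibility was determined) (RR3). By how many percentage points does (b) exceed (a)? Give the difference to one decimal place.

0.9

Numerator = 696
Base = 696 + 28 + 580 + 132 + 121 + 160 = 1717
RR1 = 696 / 1717 = 0.4054
Known eligible = 696 + 28 + 580 + 132 + 121 = 1557
e = 1557 / (1557 + 459) = 1557 / 2016 = 0.7723
Estimated eligible among unknowns = 0.7723 × 160 = 123.57
Base = 1557 + 123.57 = 1680.57
RR3 = 696 / 1680.57 = 0.4141
Difference = 41.41 − 40.54 = 0.87 percentage points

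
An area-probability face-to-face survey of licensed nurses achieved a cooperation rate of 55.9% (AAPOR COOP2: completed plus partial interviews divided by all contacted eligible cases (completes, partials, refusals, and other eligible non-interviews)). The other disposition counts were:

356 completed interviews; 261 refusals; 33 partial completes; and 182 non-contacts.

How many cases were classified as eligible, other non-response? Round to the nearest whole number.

46

Num = 356 + 33 = 389
COOP2 = 389 / D = 0.559
D = 389 / 0.559 = 695.9
Rest of base = 650
eligible, other non-response = 695.9 − 650 ≈ 46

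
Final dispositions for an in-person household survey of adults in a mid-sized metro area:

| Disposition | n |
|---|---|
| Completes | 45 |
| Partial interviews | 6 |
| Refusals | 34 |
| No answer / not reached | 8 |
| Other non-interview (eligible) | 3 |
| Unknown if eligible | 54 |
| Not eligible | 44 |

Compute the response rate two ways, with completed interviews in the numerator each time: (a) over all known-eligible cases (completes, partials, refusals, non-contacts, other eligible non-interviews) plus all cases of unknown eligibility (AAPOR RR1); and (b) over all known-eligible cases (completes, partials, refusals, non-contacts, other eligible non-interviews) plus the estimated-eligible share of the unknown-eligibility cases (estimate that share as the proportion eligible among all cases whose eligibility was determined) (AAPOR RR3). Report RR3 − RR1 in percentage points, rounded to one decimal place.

Top: 45
Denom: 45 + 6 + 34 + 8 + 3 + 54 = 150
RR1 = 45 / 150 = 0.3000
Eligible (known): 45 + 6 + 34 + 8 + 3 = 96
e = 96 / (96 + 44) = 96 / 140 = 0.6857
Eligible share of unknowns: 0.6857 × 54 = 37.03
Denom: 96 + 37.03 = 133.03
RR3 = 45 / 133.03 = 0.3383
Difference = 33.83 − 30.00 = 3.83 percentage points

3.8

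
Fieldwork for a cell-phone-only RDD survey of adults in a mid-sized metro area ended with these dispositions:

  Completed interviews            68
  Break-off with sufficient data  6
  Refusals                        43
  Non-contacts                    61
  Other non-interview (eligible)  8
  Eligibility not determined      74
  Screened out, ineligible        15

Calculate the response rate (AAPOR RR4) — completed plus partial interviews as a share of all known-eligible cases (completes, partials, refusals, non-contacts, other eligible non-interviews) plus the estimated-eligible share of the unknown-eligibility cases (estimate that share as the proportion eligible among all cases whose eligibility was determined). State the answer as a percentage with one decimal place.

29.1%

Numerator = 68 + 6 = 74
Known eligible = 68 + 6 + 43 + 61 + 8 = 186
e = 186 / (186 + 15) = 186 / 201 = 0.9254
e × U = 0.9254 × 74 = 68.48
Denom = 186 + 68.48 = 254.48
RR4 = 74 / 254.48 = 0.2908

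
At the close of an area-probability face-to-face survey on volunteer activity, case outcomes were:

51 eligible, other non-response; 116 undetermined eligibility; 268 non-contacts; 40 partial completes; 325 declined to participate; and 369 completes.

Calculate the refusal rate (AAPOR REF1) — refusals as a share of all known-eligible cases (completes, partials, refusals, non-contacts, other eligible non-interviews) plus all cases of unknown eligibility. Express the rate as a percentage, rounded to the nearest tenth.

27.8%

Num = 325
Denominator = 369 + 40 + 325 + 268 + 51 + 116 = 1169
REF1 = 325 / 1169 = 0.2780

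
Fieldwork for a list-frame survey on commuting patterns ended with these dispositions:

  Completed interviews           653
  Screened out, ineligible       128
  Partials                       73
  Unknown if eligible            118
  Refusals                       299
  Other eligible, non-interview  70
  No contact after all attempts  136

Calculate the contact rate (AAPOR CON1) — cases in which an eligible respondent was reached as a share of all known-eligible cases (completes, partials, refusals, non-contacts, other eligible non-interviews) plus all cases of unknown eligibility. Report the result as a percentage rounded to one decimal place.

Top = 653 + 73 + 299 + 70 = 1095
Denom = 653 + 73 + 299 + 136 + 70 + 118 = 1349
CON1 = 1095 / 1349 = 0.8117

81.2%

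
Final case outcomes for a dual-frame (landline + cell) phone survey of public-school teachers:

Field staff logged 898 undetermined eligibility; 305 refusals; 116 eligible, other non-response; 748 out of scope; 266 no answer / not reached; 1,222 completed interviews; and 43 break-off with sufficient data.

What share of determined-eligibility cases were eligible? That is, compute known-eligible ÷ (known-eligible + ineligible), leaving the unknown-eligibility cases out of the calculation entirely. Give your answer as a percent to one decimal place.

72.3%

Known eligible: 1222 + 43 + 305 + 266 + 116 = 1952
e = 1952 / (1952 + 748) = 1952 / 2700 = 0.7230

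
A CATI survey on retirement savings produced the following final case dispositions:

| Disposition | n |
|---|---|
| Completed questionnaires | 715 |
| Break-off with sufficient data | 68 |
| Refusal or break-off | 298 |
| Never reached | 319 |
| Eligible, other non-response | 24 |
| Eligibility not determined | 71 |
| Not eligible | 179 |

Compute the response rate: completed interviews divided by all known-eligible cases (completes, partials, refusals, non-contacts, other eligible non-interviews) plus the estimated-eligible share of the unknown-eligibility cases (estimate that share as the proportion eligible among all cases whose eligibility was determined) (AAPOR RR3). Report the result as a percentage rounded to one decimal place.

Num → 715
Known eligible → 715 + 68 + 298 + 319 + 24 = 1424
e = 1424 / (1424 + 179) = 1424 / 1603 = 0.8883
Estimated eligible among unknowns → 0.8883 × 71 = 63.07
Base → 1424 + 63.07 = 1487.07
RR3 = 715 / 1487.07 = 0.4808

48.1%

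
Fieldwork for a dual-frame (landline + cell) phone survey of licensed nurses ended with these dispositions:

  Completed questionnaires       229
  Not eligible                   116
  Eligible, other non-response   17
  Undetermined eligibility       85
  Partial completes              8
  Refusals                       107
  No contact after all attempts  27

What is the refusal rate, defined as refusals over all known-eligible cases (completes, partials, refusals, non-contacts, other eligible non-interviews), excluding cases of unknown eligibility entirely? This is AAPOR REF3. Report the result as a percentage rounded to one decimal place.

27.6%

Top: 107
Denominator: 229 + 8 + 107 + 27 + 17 = 388
REF3 = 107 / 388 = 0.2758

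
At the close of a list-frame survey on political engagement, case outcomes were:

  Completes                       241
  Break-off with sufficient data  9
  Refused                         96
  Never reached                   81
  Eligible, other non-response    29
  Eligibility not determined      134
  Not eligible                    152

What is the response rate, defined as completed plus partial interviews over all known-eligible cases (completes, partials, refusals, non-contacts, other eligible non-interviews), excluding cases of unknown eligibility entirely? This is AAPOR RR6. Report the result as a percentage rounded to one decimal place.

Numerator: 241 + 9 = 250
Denominator: 241 + 9 + 96 + 81 + 29 = 456
RR6 = 250 / 456 = 0.5482

54.8%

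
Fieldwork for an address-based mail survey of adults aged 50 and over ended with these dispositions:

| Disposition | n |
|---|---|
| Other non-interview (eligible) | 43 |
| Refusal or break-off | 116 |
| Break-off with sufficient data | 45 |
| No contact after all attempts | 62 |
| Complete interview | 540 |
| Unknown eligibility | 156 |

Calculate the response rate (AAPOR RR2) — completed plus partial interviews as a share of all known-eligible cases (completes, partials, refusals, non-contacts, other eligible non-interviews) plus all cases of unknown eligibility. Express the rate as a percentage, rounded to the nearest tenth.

Numerator = 540 + 45 = 585
Base = 540 + 45 + 116 + 62 + 43 + 156 = 962
RR2 = 585 / 962 = 0.6081

60.8%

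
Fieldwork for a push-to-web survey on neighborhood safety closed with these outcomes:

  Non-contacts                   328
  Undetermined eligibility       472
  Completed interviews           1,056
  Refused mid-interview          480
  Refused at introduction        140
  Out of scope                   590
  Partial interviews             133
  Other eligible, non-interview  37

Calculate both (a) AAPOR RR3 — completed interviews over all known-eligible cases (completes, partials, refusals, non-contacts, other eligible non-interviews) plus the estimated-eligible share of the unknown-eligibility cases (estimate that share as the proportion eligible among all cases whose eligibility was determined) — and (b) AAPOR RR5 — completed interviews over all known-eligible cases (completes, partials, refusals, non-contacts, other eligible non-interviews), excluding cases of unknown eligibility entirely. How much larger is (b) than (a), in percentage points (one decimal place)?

Refusal or break-off = 140 + 480 = 620
Numerator: 1056
Known eligible: 1056 + 133 + 620 + 328 + 37 = 2174
e = 2174 / (2174 + 590) = 2174 / 2764 = 0.7865
Eligible share of unknowns: 0.7865 × 472 = 371.23
Denominator: 2174 + 371.23 = 2545.23
RR3 = 1056 / 2545.23 = 0.4149
Denominator: 1056 + 133 + 620 + 328 + 37 = 2174
RR5 = 1056 / 2174 = 0.4857
Difference = 48.57 − 41.49 = 7.08 percentage points

7.1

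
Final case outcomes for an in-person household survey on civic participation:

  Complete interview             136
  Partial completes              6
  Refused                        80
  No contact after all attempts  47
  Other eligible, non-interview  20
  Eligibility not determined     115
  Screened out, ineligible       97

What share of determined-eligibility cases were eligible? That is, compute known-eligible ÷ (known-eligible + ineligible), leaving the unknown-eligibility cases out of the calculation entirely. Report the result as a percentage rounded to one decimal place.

Determined eligible → 136 + 6 + 80 + 47 + 20 = 289
e = 289 / (289 + 97) = 289 / 386 = 0.7487

74.9%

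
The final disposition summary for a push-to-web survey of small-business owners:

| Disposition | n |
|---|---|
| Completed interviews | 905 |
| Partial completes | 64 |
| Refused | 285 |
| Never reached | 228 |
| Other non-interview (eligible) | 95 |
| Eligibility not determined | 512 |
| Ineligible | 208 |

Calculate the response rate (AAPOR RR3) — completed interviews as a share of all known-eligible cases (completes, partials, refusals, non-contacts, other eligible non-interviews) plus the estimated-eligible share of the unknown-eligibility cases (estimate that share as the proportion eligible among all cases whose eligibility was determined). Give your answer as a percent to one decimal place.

Numerator: 905
Known eligible: 905 + 64 + 285 + 228 + 95 = 1577
e = 1577 / (1577 + 208) = 1577 / 1785 = 0.8835
e × U: 0.8835 × 512 = 452.35
Base: 1577 + 452.35 = 2029.35
RR3 = 905 / 2029.35 = 0.4460

44.6%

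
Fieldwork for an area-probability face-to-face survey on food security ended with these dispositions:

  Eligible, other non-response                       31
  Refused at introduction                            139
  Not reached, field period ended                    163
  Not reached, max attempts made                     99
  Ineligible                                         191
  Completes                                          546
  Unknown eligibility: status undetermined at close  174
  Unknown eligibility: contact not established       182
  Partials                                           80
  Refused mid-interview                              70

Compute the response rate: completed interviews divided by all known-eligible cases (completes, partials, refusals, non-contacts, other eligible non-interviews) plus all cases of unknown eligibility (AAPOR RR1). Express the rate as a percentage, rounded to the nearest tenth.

36.8%

Refusals = 139 + 70 = 209
No contact after all attempts = 163 + 99 = 262
Unknown if eligible = 182 + 174 = 356
Top = 546
Denominator = 546 + 80 + 209 + 262 + 31 + 356 = 1484
RR1 = 546 / 1484 = 0.3679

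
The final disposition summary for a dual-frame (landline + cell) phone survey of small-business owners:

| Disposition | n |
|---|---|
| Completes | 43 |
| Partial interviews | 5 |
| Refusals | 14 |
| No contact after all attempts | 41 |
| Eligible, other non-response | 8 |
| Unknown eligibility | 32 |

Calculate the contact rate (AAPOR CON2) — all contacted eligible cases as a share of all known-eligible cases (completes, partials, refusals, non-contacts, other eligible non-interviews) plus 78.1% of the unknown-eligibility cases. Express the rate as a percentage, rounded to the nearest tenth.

51.5%

Numerator = 43 + 5 + 14 + 8 = 70
Determined eligible = 43 + 5 + 14 + 41 + 8 = 111
Eligible share of unknowns = 0.7810 × 32 = 24.99
Denominator = 111 + 24.99 = 135.99
CON2 = 70 / 135.99 = 0.5147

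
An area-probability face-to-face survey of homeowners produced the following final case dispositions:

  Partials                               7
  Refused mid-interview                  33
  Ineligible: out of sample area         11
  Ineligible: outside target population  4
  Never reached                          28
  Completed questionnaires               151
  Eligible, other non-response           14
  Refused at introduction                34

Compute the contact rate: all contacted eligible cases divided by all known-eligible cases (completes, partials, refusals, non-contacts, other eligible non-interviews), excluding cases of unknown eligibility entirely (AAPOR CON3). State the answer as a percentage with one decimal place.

Declined to participate = 34 + 33 = 67
Screened out, ineligible = 4 + 11 = 15
Num → 151 + 7 + 67 + 14 = 239
Denom → 151 + 7 + 67 + 28 + 14 = 267
CON3 = 239 / 267 = 0.8951

89.5%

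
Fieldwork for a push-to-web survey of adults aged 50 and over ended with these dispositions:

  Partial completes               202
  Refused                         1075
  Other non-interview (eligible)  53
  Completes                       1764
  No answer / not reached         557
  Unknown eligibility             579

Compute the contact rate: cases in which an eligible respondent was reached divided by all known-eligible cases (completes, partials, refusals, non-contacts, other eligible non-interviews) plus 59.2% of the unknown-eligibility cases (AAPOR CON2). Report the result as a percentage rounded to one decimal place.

77.5%

Top = 1764 + 202 + 1075 + 53 = 3094
Determined eligible = 1764 + 202 + 1075 + 557 + 53 = 3651
Eligible share of unknowns = 0.5920 × 579 = 342.77
Denom = 3651 + 342.77 = 3993.77
CON2 = 3094 / 3993.77 = 0.7747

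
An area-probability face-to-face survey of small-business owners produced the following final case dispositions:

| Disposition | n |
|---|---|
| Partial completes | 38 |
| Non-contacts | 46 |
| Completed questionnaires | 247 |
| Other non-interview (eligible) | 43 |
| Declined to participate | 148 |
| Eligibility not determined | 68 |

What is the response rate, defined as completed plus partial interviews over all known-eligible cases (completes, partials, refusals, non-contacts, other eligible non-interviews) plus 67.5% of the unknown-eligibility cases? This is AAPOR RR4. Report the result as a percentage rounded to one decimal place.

Num = 247 + 38 = 285
Eligible (known) = 247 + 38 + 148 + 46 + 43 = 522
Estimated eligible among unknowns = 0.6750 × 68 = 45.90
Denominator = 522 + 45.90 = 567.90
RR4 = 285 / 567.90 = 0.5018

50.2%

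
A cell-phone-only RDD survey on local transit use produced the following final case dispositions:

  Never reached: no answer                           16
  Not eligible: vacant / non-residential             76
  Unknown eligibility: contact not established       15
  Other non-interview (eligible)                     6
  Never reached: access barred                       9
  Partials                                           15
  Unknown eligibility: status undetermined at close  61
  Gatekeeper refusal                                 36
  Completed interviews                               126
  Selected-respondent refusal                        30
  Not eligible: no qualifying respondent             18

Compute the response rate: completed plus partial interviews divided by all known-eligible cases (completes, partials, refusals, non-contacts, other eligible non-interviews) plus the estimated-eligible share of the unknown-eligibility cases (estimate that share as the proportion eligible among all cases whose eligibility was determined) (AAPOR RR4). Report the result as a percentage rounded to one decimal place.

Refused = 36 + 30 = 66
Non-contacts = 16 + 9 = 25
Eligibility not determined = 15 + 61 = 76
Ineligible = 18 + 76 = 94
Numerator = 126 + 15 = 141
Eligible (known) = 126 + 15 + 66 + 25 + 6 = 238
e = 238 / (238 + 94) = 238 / 332 = 0.7169
e × U = 0.7169 × 76 = 54.48
Base = 238 + 54.48 = 292.48
RR4 = 141 / 292.48 = 0.4821

48.2%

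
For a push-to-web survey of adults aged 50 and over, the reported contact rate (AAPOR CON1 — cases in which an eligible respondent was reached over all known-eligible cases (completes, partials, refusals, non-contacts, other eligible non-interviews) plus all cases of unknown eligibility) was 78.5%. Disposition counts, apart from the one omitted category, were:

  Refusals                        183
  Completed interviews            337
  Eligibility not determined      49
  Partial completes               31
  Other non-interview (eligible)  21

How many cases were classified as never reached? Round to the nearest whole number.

Num = 337 + 31 + 183 + 21 = 572
CON1 = 572 / D = 0.785
D = 572 / 0.785 = 728.7
Rest of base = 621
never reached = 728.7 − 621 ≈ 108

108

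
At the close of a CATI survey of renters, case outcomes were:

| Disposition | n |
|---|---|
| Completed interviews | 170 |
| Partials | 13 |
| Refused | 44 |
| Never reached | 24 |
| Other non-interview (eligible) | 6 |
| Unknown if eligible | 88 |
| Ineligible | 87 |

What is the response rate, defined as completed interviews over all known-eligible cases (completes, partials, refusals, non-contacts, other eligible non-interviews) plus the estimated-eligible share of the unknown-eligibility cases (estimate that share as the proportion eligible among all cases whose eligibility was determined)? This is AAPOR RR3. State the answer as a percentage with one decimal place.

Numerator → 170
Determined eligible → 170 + 13 + 44 + 24 + 6 = 257
e = 257 / (257 + 87) = 257 / 344 = 0.7471
e × U → 0.7471 × 88 = 65.74
Denom → 257 + 65.74 = 322.74
RR3 = 170 / 322.74 = 0.5267

52.7%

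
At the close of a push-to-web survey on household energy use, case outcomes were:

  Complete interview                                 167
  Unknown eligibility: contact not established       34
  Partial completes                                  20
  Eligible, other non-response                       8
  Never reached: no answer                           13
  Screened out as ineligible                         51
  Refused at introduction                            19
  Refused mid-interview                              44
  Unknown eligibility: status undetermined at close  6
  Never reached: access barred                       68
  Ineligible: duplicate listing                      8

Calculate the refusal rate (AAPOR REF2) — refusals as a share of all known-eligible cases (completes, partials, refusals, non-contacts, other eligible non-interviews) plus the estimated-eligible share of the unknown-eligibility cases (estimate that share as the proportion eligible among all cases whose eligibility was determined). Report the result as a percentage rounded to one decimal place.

16.9%

Refused = 19 + 44 = 63
Never reached = 13 + 68 = 81
Undetermined eligibility = 34 + 6 = 40
Ineligible = 51 + 8 = 59
Numerator = 63
Determined eligible = 167 + 20 + 63 + 81 + 8 = 339
e = 339 / (339 + 59) = 339 / 398 = 0.8518
Estimated eligible among unknowns = 0.8518 × 40 = 34.07
Denom = 339 + 34.07 = 373.07
REF2 = 63 / 373.07 = 0.1689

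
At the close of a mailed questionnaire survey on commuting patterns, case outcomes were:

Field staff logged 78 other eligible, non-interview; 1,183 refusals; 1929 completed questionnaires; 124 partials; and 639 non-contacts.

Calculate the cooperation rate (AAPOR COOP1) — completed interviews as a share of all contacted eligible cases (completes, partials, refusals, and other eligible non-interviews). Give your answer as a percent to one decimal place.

Numerator: 1929
Denominator: 1929 + 124 + 1183 + 78 = 3314
COOP1 = 1929 / 3314 = 0.5821

58.2%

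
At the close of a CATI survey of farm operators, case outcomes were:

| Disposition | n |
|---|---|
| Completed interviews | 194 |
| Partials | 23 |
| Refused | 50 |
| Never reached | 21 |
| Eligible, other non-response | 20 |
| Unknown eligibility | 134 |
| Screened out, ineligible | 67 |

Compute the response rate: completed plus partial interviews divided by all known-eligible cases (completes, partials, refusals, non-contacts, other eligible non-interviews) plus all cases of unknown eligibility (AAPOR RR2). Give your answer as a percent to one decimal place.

49.1%

Num = 194 + 23 = 217
Denominator = 194 + 23 + 50 + 21 + 20 + 134 = 442
RR2 = 217 / 442 = 0.4910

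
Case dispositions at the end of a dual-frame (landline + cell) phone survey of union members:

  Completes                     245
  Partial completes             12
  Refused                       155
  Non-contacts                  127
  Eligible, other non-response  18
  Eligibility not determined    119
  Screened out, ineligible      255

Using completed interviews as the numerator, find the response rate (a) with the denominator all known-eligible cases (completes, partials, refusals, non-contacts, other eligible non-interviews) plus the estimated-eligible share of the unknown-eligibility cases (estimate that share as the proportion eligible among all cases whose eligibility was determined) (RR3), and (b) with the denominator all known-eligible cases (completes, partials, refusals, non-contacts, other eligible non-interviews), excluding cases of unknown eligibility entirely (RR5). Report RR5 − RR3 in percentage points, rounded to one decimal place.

Numerator = 245
Determined eligible = 245 + 12 + 155 + 127 + 18 = 557
e = 557 / (557 + 255) = 557 / 812 = 0.6860
e × U = 0.6860 × 119 = 81.63
Base = 557 + 81.63 = 638.63
RR3 = 245 / 638.63 = 0.3836
Base = 245 + 12 + 155 + 127 + 18 = 557
RR5 = 245 / 557 = 0.4399
Difference = 43.99 − 38.36 = 5.63 percentage points

5.6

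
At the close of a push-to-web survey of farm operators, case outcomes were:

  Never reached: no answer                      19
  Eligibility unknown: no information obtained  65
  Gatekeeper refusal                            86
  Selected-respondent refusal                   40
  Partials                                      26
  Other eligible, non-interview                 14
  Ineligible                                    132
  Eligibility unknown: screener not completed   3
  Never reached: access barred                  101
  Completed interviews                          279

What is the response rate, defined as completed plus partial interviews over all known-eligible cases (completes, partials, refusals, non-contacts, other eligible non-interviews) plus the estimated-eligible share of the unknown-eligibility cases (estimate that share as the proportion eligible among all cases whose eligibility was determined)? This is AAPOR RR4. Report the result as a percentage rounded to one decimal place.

Refusals = 86 + 40 = 126
No answer / not reached = 19 + 101 = 120
Unknown eligibility = 3 + 65 = 68
Numerator = 279 + 26 = 305
Known eligible = 279 + 26 + 126 + 120 + 14 = 565
e = 565 / (565 + 132) = 565 / 697 = 0.8106
Eligible share of unknowns = 0.8106 × 68 = 55.12
Base = 565 + 55.12 = 620.12
RR4 = 305 / 620.12 = 0.4918

49.2%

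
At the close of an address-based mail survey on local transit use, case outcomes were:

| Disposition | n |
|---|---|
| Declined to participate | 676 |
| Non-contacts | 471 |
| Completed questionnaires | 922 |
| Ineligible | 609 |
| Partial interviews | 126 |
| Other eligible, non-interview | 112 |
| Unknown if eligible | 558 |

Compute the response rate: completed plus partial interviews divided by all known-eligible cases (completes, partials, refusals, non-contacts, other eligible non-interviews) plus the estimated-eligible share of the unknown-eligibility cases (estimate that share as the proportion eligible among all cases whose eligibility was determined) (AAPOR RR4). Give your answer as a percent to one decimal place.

38.1%

Numerator = 922 + 126 = 1048
Eligible (known) = 922 + 126 + 676 + 471 + 112 = 2307
e = 2307 / (2307 + 609) = 2307 / 2916 = 0.7912
Estimated eligible among unknowns = 0.7912 × 558 = 441.49
Denom = 2307 + 441.49 = 2748.49
RR4 = 1048 / 2748.49 = 0.3813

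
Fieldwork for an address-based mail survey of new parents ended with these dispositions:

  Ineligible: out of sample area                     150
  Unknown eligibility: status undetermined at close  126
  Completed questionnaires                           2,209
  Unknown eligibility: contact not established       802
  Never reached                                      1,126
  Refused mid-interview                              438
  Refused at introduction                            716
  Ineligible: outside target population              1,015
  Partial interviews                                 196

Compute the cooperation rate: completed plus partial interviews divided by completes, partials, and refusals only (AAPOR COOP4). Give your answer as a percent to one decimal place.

67.6%

Refused = 716 + 438 = 1154
Eligibility not determined = 802 + 126 = 928
Screened out, ineligible = 1015 + 150 = 1165
Top: 2209 + 196 = 2405
Denominator: 2209 + 196 + 1154 = 3559
COOP4 = 2405 / 3559 = 0.6758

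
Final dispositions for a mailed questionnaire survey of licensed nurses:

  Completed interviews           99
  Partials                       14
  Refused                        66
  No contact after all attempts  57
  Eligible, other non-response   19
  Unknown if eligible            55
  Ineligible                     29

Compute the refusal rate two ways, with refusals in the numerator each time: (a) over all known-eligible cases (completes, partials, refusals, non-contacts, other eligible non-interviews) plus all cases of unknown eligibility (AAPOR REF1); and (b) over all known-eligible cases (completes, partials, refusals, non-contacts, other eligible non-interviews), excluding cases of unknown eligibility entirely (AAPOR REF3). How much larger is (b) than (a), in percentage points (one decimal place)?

4.6

Numerator → 66
Denom → 99 + 14 + 66 + 57 + 19 + 55 = 310
REF1 = 66 / 310 = 0.2129
Denom → 99 + 14 + 66 + 57 + 19 = 255
REF3 = 66 / 255 = 0.2588
Difference = 25.88 − 21.29 = 4.59 percentage points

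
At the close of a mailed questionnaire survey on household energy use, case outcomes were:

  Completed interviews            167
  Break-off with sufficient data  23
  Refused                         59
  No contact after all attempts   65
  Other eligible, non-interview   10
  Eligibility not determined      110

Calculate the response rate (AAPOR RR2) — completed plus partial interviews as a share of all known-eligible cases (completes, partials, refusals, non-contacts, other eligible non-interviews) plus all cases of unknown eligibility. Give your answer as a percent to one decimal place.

Numerator: 167 + 23 = 190
Base: 167 + 23 + 59 + 65 + 10 + 110 = 434
RR2 = 190 / 434 = 0.4378

43.8%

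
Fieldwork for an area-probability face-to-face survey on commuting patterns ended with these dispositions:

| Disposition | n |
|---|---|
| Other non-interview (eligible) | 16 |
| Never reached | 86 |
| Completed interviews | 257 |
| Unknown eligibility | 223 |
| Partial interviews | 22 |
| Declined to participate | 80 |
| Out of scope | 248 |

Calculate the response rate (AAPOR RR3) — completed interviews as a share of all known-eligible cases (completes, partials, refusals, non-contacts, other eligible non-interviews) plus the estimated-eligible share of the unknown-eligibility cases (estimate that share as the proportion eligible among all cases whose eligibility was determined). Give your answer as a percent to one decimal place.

42.4%

Top = 257
Determined eligible = 257 + 22 + 80 + 86 + 16 = 461
e = 461 / (461 + 248) = 461 / 709 = 0.6502
Estimated eligible among unknowns = 0.6502 × 223 = 144.99
Denom = 461 + 144.99 = 605.99
RR3 = 257 / 605.99 = 0.4241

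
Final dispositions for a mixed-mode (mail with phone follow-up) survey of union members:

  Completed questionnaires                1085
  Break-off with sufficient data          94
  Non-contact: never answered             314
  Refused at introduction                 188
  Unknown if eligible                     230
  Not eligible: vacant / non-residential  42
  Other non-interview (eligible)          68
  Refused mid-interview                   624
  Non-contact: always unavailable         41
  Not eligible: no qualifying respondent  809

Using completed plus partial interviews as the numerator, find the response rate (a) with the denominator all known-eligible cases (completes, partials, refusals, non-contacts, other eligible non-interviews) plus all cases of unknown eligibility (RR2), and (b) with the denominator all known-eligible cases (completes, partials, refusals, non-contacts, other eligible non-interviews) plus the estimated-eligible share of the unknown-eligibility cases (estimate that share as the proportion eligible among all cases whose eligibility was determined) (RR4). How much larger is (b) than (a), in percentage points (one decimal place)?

1.0

Refusals = 188 + 624 = 812
No answer / not reached = 314 + 41 = 355
Not eligible = 809 + 42 = 851
Num → 1085 + 94 = 1179
Denominator → 1085 + 94 + 812 + 355 + 68 + 230 = 2644
RR2 = 1179 / 2644 = 0.4459
Known eligible → 1085 + 94 + 812 + 355 + 68 = 2414
e = 2414 / (2414 + 851) = 2414 / 3265 = 0.7394
Estimated eligible among unknowns → 0.7394 × 230 = 170.06
Denominator → 2414 + 170.06 = 2584.06
RR4 = 1179 / 2584.06 = 0.4563
Difference = 45.63 − 44.59 = 1.04 percentage points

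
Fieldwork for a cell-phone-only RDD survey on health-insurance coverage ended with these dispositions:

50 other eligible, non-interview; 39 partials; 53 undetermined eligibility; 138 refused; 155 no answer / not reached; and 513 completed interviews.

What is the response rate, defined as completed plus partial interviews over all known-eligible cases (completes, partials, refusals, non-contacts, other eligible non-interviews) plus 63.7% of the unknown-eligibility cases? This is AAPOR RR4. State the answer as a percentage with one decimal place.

59.4%

Num = 513 + 39 = 552
Known eligible = 513 + 39 + 138 + 155 + 50 = 895
Eligible share of unknowns = 0.6370 × 53 = 33.76
Denominator = 895 + 33.76 = 928.76
RR4 = 552 / 928.76 = 0.5943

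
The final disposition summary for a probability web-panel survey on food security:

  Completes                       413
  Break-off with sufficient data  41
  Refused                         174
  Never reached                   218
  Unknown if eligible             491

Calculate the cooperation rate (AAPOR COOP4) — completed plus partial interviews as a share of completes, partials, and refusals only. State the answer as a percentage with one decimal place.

72.3%

Num → 413 + 41 = 454
Base → 413 + 41 + 174 = 628
COOP4 = 454 / 628 = 0.7229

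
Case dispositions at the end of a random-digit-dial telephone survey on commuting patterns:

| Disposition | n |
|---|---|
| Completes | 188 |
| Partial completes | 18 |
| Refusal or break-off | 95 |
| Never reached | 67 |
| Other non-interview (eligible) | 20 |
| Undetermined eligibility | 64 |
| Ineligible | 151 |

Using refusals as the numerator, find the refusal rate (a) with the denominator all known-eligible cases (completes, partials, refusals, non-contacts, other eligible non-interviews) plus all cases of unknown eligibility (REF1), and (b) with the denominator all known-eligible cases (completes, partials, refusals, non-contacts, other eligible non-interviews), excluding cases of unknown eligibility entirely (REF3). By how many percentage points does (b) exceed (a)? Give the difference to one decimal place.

3.5

Top = 95
Base = 188 + 18 + 95 + 67 + 20 + 64 = 452
REF1 = 95 / 452 = 0.2102
Base = 188 + 18 + 95 + 67 + 20 = 388
REF3 = 95 / 388 = 0.2448
Difference = 24.48 − 21.02 = 3.46 percentage points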